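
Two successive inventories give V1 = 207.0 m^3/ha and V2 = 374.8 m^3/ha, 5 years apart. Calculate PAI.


Formula: PAI = (V_T2 - V_T1) / (T2 - T1)
Volume increment = 374.8 - 207.0 = 167.8 m^3/ha
PAI = 167.8 / 5 = 33.56 m^3/ha/year

33.56


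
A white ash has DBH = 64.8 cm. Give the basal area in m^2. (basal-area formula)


Formula: BA = pi * (DBH/2)^2 / 10000  (cm^2 to m^2)
Radius = DBH/2 = 64.8/2 = 32.4 cm
BA = pi * 32.4^2 / 10000
   = 3297.9183 cm^2 / 10000
   = 0.3298 m^2

0.3298


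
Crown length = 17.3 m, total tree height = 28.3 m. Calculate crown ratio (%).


Formula: Crown Ratio = (Crown Length / Total Height) * 100
CR = (17.3 m / 28.3 m) * 100
CR = 0.6113 * 100 = 61.1%

61.1


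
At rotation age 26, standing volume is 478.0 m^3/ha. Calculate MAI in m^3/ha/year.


Formula: MAI = Total Volume / Stand Age
MAI = 478.0 m^3/ha / 26 years
MAI = 18.38 m^3/ha/year

18.38


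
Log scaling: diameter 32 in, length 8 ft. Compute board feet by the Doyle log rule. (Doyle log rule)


Doyle: BF = (D - 4)^2 * L / 16
Adjusted diameter = 32 - 4 = 28 in
(D-4)^2 = 28^2 = 784
BF = 784 * 8 / 16 = 392 BF

392


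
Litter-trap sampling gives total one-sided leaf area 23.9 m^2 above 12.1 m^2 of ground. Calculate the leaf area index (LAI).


Formula: LAI = total leaf area / ground area  (dimensionless)
LAI = 23.9 m^2 / 12.1 m^2
LAI = 1.98

1.98


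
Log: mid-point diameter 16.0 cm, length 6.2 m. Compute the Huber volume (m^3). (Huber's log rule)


Huber: V = Am * L,  Am = pi*(Dm/200)^2
Am = pi*(16.0/200)^2 = 0.020106 m^2
V = 0.020106*6.2 = 0.1247 m^3

0.1247


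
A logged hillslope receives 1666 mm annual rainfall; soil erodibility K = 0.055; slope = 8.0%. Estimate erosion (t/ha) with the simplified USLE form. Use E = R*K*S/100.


Formula: E = R * K * S / 100  (simplified USLE)
R * K = 1666 * 0.055 = 91.63
E = 91.63 * 8.0 / 100 = 7.33 t/ha

7.33


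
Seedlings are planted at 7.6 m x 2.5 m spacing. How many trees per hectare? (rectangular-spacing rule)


Formula: TPH = 10000 m^2/ha / (spacing_x * spacing_y)
Area per tree = 7.6 m * 2.5 m = 19.0 m^2
TPH = 10000 / 19.0 = 526 trees/ha

526


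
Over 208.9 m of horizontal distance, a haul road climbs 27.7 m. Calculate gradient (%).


Formula: Gradient = rise / run * 100
Gradient = 27.7 / 208.9 * 100 = 13.3%

13.3


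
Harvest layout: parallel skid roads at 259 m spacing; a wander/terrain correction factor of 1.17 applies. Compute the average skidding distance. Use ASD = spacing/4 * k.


Formula: ASD = (spacing / 4) * correction
Uncorrected distance = spacing / 4 = 259 / 4 = 64.75 m
ASD = 64.75 * 1.17 = 76 m

76


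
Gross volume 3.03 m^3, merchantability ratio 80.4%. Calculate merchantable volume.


Formula: MV = V_total * (merchantable_pct / 100)
Merchantable fraction = 80.4% / 100 = 0.804
MV = 3.03 m^3 * 0.804 = 2.436 m^3

2.436


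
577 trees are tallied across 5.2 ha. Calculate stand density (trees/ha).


Formula: Stand Density = N_trees / Area_ha
Density = 577 trees / 5.2 ha
Density = 111 trees/ha

111


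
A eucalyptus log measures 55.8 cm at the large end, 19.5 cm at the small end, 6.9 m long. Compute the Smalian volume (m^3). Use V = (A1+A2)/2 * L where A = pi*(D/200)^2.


Smalian: V = (A1 + A2)/2 * L,  A = pi*(D/200)^2
A1 = pi*(55.8/200)^2 = 0.244545 m^2
A2 = pi*(19.5/200)^2 = 0.029865 m^2
V = (0.244545+0.029865)/2*6.9 = 0.9467 m^3

0.9467


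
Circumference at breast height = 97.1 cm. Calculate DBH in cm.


Formula: DBH = C / pi
DBH = 97.1 / pi
pi = 3.14159...
DBH = 30.9 cm

30.9


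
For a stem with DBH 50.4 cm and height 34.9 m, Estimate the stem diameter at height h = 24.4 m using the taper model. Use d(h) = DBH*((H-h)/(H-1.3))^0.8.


Taper: d(h) = DBH * ((H - h) / (H - 1.3))^0.8
Numerator = H - h = 34.9 - 24.4 = 10.5 m
Denominator = H - 1.3 = 34.9 - 1.3 = 33.6 m
Ratio = 10.5 / 33.6 = 0.3125
d = 50.4 * 0.3125^0.8 = 19.9 cm

19.9


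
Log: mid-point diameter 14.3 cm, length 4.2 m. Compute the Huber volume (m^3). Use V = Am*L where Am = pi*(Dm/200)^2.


Huber: V = Am * L,  Am = pi*(Dm/200)^2
Am = pi*(14.3/200)^2 = 0.016061 m^2
V = 0.016061*4.2 = 0.0675 m^3

0.0675


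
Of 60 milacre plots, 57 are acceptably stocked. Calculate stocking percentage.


Formula: Stocking % = stocked plots / total plots * 100
Stocking = 57 / 60 * 100
Stocking = 0.95 * 100 = 95.0%

95.0


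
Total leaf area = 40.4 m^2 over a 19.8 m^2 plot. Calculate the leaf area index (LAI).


Formula: LAI = total leaf area / ground area  (dimensionless)
LAI = 40.4 m^2 / 19.8 m^2
LAI = 2.04

2.04


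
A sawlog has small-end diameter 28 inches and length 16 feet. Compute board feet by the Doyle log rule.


Doyle: BF = (D - 4)^2 * L / 16
Adjusted diameter = 28 - 4 = 24 in
(D-4)^2 = 24^2 = 576
BF = 576 * 16 / 16 = 576 BF

576


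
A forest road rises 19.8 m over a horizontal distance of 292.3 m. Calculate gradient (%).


Formula: Gradient = rise / run * 100
Gradient = 19.8 / 292.3 * 100 = 6.8%

6.8


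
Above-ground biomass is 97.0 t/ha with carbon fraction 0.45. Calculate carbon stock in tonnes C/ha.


Formula: Carbon Stock = Biomass * Carbon Fraction
C = 97.0 t/ha * 0.45
C = 43.7 t C/ha

43.7


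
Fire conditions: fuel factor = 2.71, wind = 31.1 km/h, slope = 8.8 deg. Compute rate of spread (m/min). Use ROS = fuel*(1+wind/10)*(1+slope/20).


Formula: ROS = fuel * (1 + wind/10) * (1 + slope/20)
Wind factor = 1 + 31.1/10 = 4.11
Slope factor = 1 + 8.8/20 = 1.44
ROS = 2.71 * 4.11 * 1.44 = 16.04 m/min

16.04


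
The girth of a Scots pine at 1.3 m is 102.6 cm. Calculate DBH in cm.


Formula: DBH = C / pi
DBH = 102.6 / pi
pi = 3.14159...
DBH = 32.7 cm

32.7


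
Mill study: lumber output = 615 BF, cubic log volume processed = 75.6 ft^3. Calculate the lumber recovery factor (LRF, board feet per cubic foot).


Formula: LRF = Lumber Output (BF) / Log Input (ft^3)
LRF = 615 BF / 75.6 ft^3
LRF = 8.13 BF/ft^3

8.13


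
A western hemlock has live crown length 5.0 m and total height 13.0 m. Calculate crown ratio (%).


Formula: Crown Ratio = (Crown Length / Total Height) * 100
CR = (5.0 m / 13.0 m) * 100
CR = 0.3846 * 100 = 38.5%

38.5


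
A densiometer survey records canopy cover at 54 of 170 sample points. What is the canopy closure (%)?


Formula: Canopy closure = covered points / total points * 100
Closure = 54 / 170 * 100
Closure = 0.3176 * 100 = 31.8%

31.8


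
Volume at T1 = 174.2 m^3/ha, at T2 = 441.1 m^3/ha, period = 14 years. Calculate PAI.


Formula: PAI = (V_T2 - V_T1) / (T2 - T1)
Volume increment = 441.1 - 174.2 = 266.9 m^3/ha
PAI = 266.9 / 14 = 19.06 m^3/ha/year

19.06


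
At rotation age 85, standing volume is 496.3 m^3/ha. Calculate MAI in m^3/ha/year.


Formula: MAI = Total Volume / Stand Age
MAI = 496.3 m^3/ha / 85 years
MAI = 5.84 m^3/ha/year

5.84


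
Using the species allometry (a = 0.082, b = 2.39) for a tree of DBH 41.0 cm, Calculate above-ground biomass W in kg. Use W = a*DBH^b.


Formula: W = a * DBH^b  (allometric power law)
DBH^b = 41.0^2.39 = 7154.0738
W = 0.082 * 7154.0738 = 586.6 kg

586.6


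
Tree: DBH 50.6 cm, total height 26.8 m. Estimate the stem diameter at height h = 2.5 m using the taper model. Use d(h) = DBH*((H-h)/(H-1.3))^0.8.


Taper: d(h) = DBH * ((H - h) / (H - 1.3))^0.8
Numerator = H - h = 26.8 - 2.5 = 24.3 m
Denominator = H - 1.3 = 26.8 - 1.3 = 25.5 m
Ratio = 24.3 / 25.5 = 0.95294
d = 50.6 * 0.95294^0.8 = 48.7 cm

48.7


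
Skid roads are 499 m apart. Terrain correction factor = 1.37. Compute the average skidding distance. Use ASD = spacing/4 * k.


Formula: ASD = (spacing / 4) * correction
Uncorrected distance = spacing / 4 = 499 / 4 = 124.75 m
ASD = 124.75 * 1.37 = 171 m

171


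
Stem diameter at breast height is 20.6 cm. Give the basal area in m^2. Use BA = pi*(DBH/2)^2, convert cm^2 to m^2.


Formula: BA = pi * (DBH/2)^2 / 10000  (cm^2 to m^2)
Radius = DBH/2 = 20.6/2 = 10.3 cm
BA = pi * 10.3^2 / 10000
   = 333.2916 cm^2 / 10000
   = 0.0333 m^2

0.0333


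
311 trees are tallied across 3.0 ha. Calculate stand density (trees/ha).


Formula: Stand Density = N_trees / Area_ha
Density = 311 trees / 3.0 ha
Density = 104 trees/ha

104


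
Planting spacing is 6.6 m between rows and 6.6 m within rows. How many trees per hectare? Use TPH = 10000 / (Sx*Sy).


Formula: TPH = 10000 m^2/ha / (spacing_x * spacing_y)
Area per tree = 6.6 m * 6.6 m = 43.56 m^2
TPH = 10000 / 43.56 = 230 trees/ha

230


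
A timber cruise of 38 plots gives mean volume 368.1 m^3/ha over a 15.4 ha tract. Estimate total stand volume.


Formula: Total Volume = Mean Volume per ha * Total Area
Total Volume = 368.1 m^3/ha * 15.4 ha
Total Volume = 5669 m^3

5669


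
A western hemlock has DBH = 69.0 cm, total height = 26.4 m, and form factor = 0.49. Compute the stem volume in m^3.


Formula: V = pi * (DBH/200)^2 * H * ff
Radius = DBH/200 = 69.0/200 = 0.345 m
Radius^2 = 0.345^2 = 0.119025 m^2
V = pi * 0.119025 * 26.4 * 0.49
V = 4.837 m^3

4.837


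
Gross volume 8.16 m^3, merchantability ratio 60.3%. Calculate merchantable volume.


Formula: MV = V_total * (merchantable_pct / 100)
Merchantable fraction = 60.3% / 100 = 0.603
MV = 8.16 m^3 * 0.603 = 4.92 m^3

4.92


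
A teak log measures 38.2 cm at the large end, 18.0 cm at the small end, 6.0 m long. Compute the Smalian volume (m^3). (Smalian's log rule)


Smalian: V = (A1 + A2)/2 * L,  A = pi*(D/200)^2
A1 = pi*(38.2/200)^2 = 0.114608 m^2
A2 = pi*(18.0/200)^2 = 0.025447 m^2
V = (0.114608+0.025447)/2*6.0 = 0.4202 m^3

0.4202


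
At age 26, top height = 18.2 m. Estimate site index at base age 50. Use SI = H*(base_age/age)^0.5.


Formula: SI = H_dom * (base_age / age)^0.5
Age ratio = 50 / 26 = 1.92308
sqrt(age_ratio) = 1.38675
SI = 18.2 * 1.38675 = 25.2 m

25.2


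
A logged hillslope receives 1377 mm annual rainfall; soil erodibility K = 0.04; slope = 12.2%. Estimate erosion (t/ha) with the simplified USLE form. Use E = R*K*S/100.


Formula: E = R * K * S / 100  (simplified USLE)
R * K = 1377 * 0.04 = 55.08
E = 55.08 * 12.2 / 100 = 6.72 t/ha

6.72


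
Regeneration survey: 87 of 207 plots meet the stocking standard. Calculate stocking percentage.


Formula: Stocking % = stocked plots / total plots * 100
Stocking = 87 / 207 * 100
Stocking = 0.4203 * 100 = 42.0%

42.0


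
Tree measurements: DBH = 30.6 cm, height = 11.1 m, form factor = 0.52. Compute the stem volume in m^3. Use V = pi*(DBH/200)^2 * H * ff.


Formula: V = pi * (DBH/200)^2 * H * ff
Radius = DBH/200 = 30.6/200 = 0.153 m
Radius^2 = 0.153^2 = 0.023409 m^2
V = pi * 0.023409 * 11.1 * 0.52
V = 0.424 m^3

0.424


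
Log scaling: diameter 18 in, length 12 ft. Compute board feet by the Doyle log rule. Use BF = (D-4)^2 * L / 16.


Doyle: BF = (D - 4)^2 * L / 16
Adjusted diameter = 18 - 4 = 14 in
(D-4)^2 = 14^2 = 196
BF = 196 * 12 / 16 = 147 BF

147


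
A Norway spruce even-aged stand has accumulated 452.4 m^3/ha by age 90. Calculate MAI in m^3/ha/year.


Formula: MAI = Total Volume / Stand Age
MAI = 452.4 m^3/ha / 90 years
MAI = 5.03 m^3/ha/year

5.03


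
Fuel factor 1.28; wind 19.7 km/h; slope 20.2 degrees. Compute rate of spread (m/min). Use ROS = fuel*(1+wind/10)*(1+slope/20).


Formula: ROS = fuel * (1 + wind/10) * (1 + slope/20)
Wind factor = 1 + 19.7/10 = 2.97
Slope factor = 1 + 20.2/20 = 2.01
ROS = 1.28 * 2.97 * 2.01 = 7.64 m/min

7.64


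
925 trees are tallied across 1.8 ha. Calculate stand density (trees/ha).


Formula: Stand Density = N_trees / Area_ha
Density = 925 trees / 1.8 ha
Density = 514 trees/ha

514


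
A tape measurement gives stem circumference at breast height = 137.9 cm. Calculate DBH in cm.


Formula: DBH = C / pi
DBH = 137.9 / pi
pi = 3.14159...
DBH = 43.9 cm

43.9


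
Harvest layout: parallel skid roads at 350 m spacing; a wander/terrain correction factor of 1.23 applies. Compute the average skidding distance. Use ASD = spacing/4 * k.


Formula: ASD = (spacing / 4) * correction
Uncorrected distance = spacing / 4 = 350 / 4 = 87.5 m
ASD = 87.5 * 1.23 = 108 m

108


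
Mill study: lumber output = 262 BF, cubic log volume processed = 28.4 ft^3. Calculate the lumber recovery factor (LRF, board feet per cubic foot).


Formula: LRF = Lumber Output (BF) / Log Input (ft^3)
LRF = 262 BF / 28.4 ft^3
LRF = 9.23 BF/ft^3

9.23


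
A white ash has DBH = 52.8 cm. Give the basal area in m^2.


Formula: BA = pi * (DBH/2)^2 / 10000  (cm^2 to m^2)
Radius = DBH/2 = 52.8/2 = 26.4 cm
BA = pi * 26.4^2 / 10000
   = 2189.5644 cm^2 / 10000
   = 0.219 m^2

0.219


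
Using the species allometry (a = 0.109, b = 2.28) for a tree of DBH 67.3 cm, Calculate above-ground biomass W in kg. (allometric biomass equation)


Formula: W = a * DBH^b  (allometric power law)
DBH^b = 67.3^2.28 = 14718.8658
W = 0.109 * 14718.8658 = 1604.4 kg

1604.4


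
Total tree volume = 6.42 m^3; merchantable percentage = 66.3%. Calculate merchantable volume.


Formula: MV = V_total * (merchantable_pct / 100)
Merchantable fraction = 66.3% / 100 = 0.663
MV = 6.42 m^3 * 0.663 = 4.256 m^3

4.256


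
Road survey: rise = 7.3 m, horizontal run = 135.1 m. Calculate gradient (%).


Formula: Gradient = rise / run * 100
Gradient = 7.3 / 135.1 * 100 = 5.4%

5.4


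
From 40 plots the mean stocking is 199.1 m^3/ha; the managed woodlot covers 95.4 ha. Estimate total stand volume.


Formula: Total Volume = Mean Volume per ha * Total Area
Total Volume = 199.1 m^3/ha * 95.4 ha
Total Volume = 18994 m^3

18994


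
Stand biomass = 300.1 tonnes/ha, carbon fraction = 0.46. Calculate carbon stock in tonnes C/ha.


Formula: Carbon Stock = Biomass * Carbon Fraction
C = 300.1 t/ha * 0.46
C = 138.0 t C/ha

138.0


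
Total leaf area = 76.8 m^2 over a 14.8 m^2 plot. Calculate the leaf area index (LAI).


Formula: LAI = total leaf area / ground area  (dimensionless)
LAI = 76.8 m^2 / 14.8 m^2
LAI = 5.19

5.19


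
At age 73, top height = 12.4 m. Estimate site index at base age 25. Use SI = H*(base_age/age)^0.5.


Formula: SI = H_dom * (base_age / age)^0.5
Age ratio = 25 / 73 = 0.34247
sqrt(age_ratio) = 0.58521
SI = 12.4 * 0.58521 = 7.3 m

7.3


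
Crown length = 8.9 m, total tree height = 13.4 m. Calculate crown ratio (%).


Formula: Crown Ratio = (Crown Length / Total Height) * 100
CR = (8.9 m / 13.4 m) * 100
CR = 0.6642 * 100 = 66.4%

66.4


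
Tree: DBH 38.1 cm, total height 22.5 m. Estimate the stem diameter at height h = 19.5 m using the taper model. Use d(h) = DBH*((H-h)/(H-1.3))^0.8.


Taper: d(h) = DBH * ((H - h) / (H - 1.3))^0.8
Numerator = H - h = 22.5 - 19.5 = 3.0 m
Denominator = H - 1.3 = 22.5 - 1.3 = 21.2 m
Ratio = 3.0 / 21.2 = 0.14151
d = 38.1 * 0.14151^0.8 = 8.0 cm

8.0


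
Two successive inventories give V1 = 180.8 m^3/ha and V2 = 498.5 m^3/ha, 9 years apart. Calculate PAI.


Formula: PAI = (V_T2 - V_T1) / (T2 - T1)
Volume increment = 498.5 - 180.8 = 317.7 m^3/ha
PAI = 317.7 / 9 = 35.3 m^3/ha/year

35.3


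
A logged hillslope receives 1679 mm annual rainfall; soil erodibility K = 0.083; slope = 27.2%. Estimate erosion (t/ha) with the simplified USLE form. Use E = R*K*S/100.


Formula: E = R * K * S / 100  (simplified USLE)
R * K = 1679 * 0.083 = 139.357
E = 139.357 * 27.2 / 100 = 37.91 t/ha

37.91


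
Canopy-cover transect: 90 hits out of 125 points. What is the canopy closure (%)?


Formula: Canopy closure = covered points / total points * 100
Closure = 90 / 125 * 100
Closure = 0.72 * 100 = 72.0%

72.0


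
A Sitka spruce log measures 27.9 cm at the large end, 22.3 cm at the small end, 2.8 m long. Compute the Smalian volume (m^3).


Smalian: V = (A1 + A2)/2 * L,  A = pi*(D/200)^2
A1 = pi*(27.9/200)^2 = 0.061136 m^2
A2 = pi*(22.3/200)^2 = 0.039057 m^2
V = (0.061136+0.039057)/2*2.8 = 0.1403 m^3

0.1403


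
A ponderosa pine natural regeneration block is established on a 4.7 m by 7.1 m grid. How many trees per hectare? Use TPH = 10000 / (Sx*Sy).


Formula: TPH = 10000 m^2/ha / (spacing_x * spacing_y)
Area per tree = 4.7 m * 7.1 m = 33.37 m^2
TPH = 10000 / 33.37 = 300 trees/ha

300


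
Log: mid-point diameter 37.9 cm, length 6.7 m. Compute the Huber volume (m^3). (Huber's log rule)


Huber: V = Am * L,  Am = pi*(Dm/200)^2
Am = pi*(37.9/200)^2 = 0.112815 m^2
V = 0.112815*6.7 = 0.7559 m^3

0.7559


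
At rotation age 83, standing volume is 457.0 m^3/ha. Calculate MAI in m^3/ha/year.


Formula: MAI = Total Volume / Stand Age
MAI = 457.0 m^3/ha / 83 years
MAI = 5.51 m^3/ha/year

5.51


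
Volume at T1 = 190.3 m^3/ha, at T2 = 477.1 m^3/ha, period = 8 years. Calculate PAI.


Formula: PAI = (V_T2 - V_T1) / (T2 - T1)
Volume increment = 477.1 - 190.3 = 286.8 m^3/ha
PAI = 286.8 / 8 = 35.85 m^3/ha/year

35.85


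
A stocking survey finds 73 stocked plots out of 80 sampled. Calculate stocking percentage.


Formula: Stocking % = stocked plots / total plots * 100
Stocking = 73 / 80 * 100
Stocking = 0.9125 * 100 = 91.3%

91.3


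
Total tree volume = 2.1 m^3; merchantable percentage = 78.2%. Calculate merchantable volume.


Formula: MV = V_total * (merchantable_pct / 100)
Merchantable fraction = 78.2% / 100 = 0.782
MV = 2.1 m^3 * 0.782 = 1.642 m^3

1.642


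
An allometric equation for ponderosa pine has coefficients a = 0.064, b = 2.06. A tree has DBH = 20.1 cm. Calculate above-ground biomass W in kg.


Formula: W = a * DBH^b  (allometric power law)
DBH^b = 20.1^2.06 = 483.7087
W = 0.064 * 483.7087 = 31.0 kg

31.0


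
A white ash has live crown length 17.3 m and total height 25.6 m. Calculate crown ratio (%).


Formula: Crown Ratio = (Crown Length / Total Height) * 100
CR = (17.3 m / 25.6 m) * 100
CR = 0.6758 * 100 = 67.6%

67.6


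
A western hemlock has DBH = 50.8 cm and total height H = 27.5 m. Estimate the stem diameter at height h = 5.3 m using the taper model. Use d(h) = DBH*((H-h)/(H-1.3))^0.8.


Taper: d(h) = DBH * ((H - h) / (H - 1.3))^0.8
Numerator = H - h = 27.5 - 5.3 = 22.2 m
Denominator = H - 1.3 = 27.5 - 1.3 = 26.2 m
Ratio = 22.2 / 26.2 = 0.84733
d = 50.8 * 0.84733^0.8 = 44.5 cm

44.5


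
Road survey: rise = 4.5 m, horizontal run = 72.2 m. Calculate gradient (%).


Formula: Gradient = rise / run * 100
Gradient = 4.5 / 72.2 * 100 = 6.2%

6.2


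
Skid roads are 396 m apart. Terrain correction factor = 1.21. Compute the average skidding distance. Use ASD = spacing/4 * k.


Formula: ASD = (spacing / 4) * correction
Uncorrected distance = spacing / 4 = 396 / 4 = 99 m
ASD = 99 * 1.21 = 120 m

120


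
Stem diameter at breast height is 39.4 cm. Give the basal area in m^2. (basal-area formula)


Formula: BA = pi * (DBH/2)^2 / 10000  (cm^2 to m^2)
Radius = DBH/2 = 39.4/2 = 19.7 cm
BA = pi * 19.7^2 / 10000
   = 1219.2207 cm^2 / 10000
   = 0.1219 m^2

0.1219


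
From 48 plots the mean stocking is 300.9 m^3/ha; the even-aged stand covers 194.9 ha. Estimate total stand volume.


Formula: Total Volume = Mean Volume per ha * Total Area
Total Volume = 300.9 m^3/ha * 194.9 ha
Total Volume = 58645 m^3

58645


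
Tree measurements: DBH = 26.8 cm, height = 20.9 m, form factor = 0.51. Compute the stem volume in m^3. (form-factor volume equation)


Formula: V = pi * (DBH/200)^2 * H * ff
Radius = DBH/200 = 26.8/200 = 0.134 m
Radius^2 = 0.134^2 = 0.017956 m^2
V = pi * 0.017956 * 20.9 * 0.51
V = 0.601 m^3

0.601


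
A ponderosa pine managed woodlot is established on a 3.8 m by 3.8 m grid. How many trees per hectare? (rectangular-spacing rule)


Formula: TPH = 10000 m^2/ha / (spacing_x * spacing_y)
Area per tree = 3.8 m * 3.8 m = 14.44 m^2
TPH = 10000 / 14.44 = 693 trees/ha

693


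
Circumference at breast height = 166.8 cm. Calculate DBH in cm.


Formula: DBH = C / pi
DBH = 166.8 / pi
pi = 3.14159...
DBH = 53.1 cm

53.1


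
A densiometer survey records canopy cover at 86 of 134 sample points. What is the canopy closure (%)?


Formula: Canopy closure = covered points / total points * 100
Closure = 86 / 134 * 100
Closure = 0.6418 * 100 = 64.2%

64.2


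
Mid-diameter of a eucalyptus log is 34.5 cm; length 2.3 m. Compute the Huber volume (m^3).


Huber: V = Am * L,  Am = pi*(Dm/200)^2
Am = pi*(34.5/200)^2 = 0.093482 m^2
V = 0.093482*2.3 = 0.215 m^3

0.215


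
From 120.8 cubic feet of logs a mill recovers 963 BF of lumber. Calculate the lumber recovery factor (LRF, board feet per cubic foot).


Formula: LRF = Lumber Output (BF) / Log Input (ft^3)
LRF = 963 BF / 120.8 ft^3
LRF = 7.97 BF/ft^3

7.97


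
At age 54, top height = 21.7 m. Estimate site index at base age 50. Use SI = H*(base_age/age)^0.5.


Formula: SI = H_dom * (base_age / age)^0.5
Age ratio = 50 / 54 = 0.92593
sqrt(age_ratio) = 0.96225
SI = 21.7 * 0.96225 = 20.9 m

20.9


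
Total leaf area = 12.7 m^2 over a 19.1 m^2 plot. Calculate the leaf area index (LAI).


Formula: LAI = total leaf area / ground area  (dimensionless)
LAI = 12.7 m^2 / 19.1 m^2
LAI = 0.66

0.66


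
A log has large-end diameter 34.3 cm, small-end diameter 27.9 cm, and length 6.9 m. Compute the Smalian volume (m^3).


Smalian: V = (A1 + A2)/2 * L,  A = pi*(D/200)^2
A1 = pi*(34.3/200)^2 = 0.092401 m^2
A2 = pi*(27.9/200)^2 = 0.061136 m^2
V = (0.092401+0.061136)/2*6.9 = 0.5297 m^3

0.5297


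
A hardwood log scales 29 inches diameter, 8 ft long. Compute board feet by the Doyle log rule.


Doyle: BF = (D - 4)^2 * L / 16
Adjusted diameter = 29 - 4 = 25 in
(D-4)^2 = 25^2 = 625
BF = 625 * 8 / 16 = 313 BF

313


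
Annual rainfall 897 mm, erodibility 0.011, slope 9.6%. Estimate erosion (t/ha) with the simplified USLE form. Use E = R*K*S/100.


Formula: E = R * K * S / 100  (simplified USLE)
R * K = 897 * 0.011 = 9.867
E = 9.867 * 9.6 / 100 = 0.95 t/ha

0.95


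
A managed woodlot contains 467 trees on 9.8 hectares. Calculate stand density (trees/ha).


Formula: Stand Density = N_trees / Area_ha
Density = 467 trees / 9.8 ha
Density = 48 trees/ha

48


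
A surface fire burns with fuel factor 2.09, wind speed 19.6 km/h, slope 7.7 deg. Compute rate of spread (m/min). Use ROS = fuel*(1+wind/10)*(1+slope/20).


Formula: ROS = fuel * (1 + wind/10) * (1 + slope/20)
Wind factor = 1 + 19.6/10 = 2.96
Slope factor = 1 + 7.7/20 = 1.385
ROS = 2.09 * 2.96 * 1.385 = 8.57 m/min

8.57


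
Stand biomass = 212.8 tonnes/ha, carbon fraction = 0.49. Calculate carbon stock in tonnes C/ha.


Formula: Carbon Stock = Biomass * Carbon Fraction
C = 212.8 t/ha * 0.49
C = 104.3 t C/ha

104.3


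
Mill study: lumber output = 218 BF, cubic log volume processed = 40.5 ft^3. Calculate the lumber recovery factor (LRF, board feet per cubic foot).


Formula: LRF = Lumber Output (BF) / Log Input (ft^3)
LRF = 218 BF / 40.5 ft^3
LRF = 5.38 BF/ft^3

5.38


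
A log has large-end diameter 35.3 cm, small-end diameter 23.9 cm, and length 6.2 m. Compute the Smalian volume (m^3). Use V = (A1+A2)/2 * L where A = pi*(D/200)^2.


Smalian: V = (A1 + A2)/2 * L,  A = pi*(D/200)^2
A1 = pi*(35.3/200)^2 = 0.097868 m^2
A2 = pi*(23.9/200)^2 = 0.044863 m^2
V = (0.097868+0.044863)/2*6.2 = 0.4425 m^3

0.4425


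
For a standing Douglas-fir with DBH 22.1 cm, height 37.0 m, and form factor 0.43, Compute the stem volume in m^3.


Formula: V = pi * (DBH/200)^2 * H * ff
Radius = DBH/200 = 22.1/200 = 0.1105 m
Radius^2 = 0.1105^2 = 0.01221025 m^2
V = pi * 0.01221025 * 37.0 * 0.43
V = 0.61 m^3

0.61


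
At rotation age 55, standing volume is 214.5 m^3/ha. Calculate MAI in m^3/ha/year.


Formula: MAI = Total Volume / Stand Age
MAI = 214.5 m^3/ha / 55 years
MAI = 3.9 m^3/ha/year

3.9


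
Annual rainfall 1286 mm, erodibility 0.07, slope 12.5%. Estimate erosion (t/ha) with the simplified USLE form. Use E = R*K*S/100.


Formula: E = R * K * S / 100  (simplified USLE)
R * K = 1286 * 0.07 = 90.02
E = 90.02 * 12.5 / 100 = 11.25 t/ha

11.25


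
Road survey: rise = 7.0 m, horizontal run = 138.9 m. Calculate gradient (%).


Formula: Gradient = rise / run * 100
Gradient = 7.0 / 138.9 * 100 = 5.0%

5.0


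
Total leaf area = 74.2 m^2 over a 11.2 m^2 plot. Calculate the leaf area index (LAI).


Formula: LAI = total leaf area / ground area  (dimensionless)
LAI = 74.2 m^2 / 11.2 m^2
LAI = 6.63

6.63


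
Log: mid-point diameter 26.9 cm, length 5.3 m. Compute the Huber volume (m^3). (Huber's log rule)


Huber: V = Am * L,  Am = pi*(Dm/200)^2
Am = pi*(26.9/200)^2 = 0.056832 m^2
V = 0.056832*5.3 = 0.3012 m^3

0.3012


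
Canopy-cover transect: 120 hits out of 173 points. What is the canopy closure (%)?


Formula: Canopy closure = covered points / total points * 100
Closure = 120 / 173 * 100
Closure = 0.6936 * 100 = 69.4%

69.4


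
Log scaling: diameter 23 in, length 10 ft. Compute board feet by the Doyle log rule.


Doyle: BF = (D - 4)^2 * L / 16
Adjusted diameter = 23 - 4 = 19 in
(D-4)^2 = 19^2 = 361
BF = 361 * 10 / 16 = 226 BF

226


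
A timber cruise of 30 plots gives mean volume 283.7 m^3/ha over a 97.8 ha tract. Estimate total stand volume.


Formula: Total Volume = Mean Volume per ha * Total Area
Total Volume = 283.7 m^3/ha * 97.8 ha
Total Volume = 27746 m^3

27746


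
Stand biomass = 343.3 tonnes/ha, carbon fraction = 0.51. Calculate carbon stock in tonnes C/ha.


Formula: Carbon Stock = Biomass * Carbon Fraction
C = 343.3 t/ha * 0.51
C = 175.1 t C/ha

175.1


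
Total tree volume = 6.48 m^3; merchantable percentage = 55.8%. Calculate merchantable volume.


Formula: MV = V_total * (merchantable_pct / 100)
Merchantable fraction = 55.8% / 100 = 0.558
MV = 6.48 m^3 * 0.558 = 3.616 m^3

3.616


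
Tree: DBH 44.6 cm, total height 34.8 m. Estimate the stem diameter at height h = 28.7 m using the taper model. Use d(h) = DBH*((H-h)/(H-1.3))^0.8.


Taper: d(h) = DBH * ((H - h) / (H - 1.3))^0.8
Numerator = H - h = 34.8 - 28.7 = 6.1 m
Denominator = H - 1.3 = 34.8 - 1.3 = 33.5 m
Ratio = 6.1 / 33.5 = 0.18209
d = 44.6 * 0.18209^0.8 = 11.4 cm

11.4


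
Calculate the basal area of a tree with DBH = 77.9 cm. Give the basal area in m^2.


Formula: BA = pi * (DBH/2)^2 / 10000  (cm^2 to m^2)
Radius = DBH/2 = 77.9/2 = 38.95 cm
BA = pi * 38.95^2 / 10000
   = 4766.1181 cm^2 / 10000
   = 0.4766 m^2

0.4766


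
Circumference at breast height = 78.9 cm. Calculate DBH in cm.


Formula: DBH = C / pi
DBH = 78.9 / pi
pi = 3.14159...
DBH = 25.1 cm

25.1


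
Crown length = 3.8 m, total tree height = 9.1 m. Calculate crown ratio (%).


Formula: Crown Ratio = (Crown Length / Total Height) * 100
CR = (3.8 m / 9.1 m) * 100
CR = 0.4176 * 100 = 41.8%

41.8


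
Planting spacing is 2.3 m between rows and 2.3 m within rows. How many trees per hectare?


Formula: TPH = 10000 m^2/ha / (spacing_x * spacing_y)
Area per tree = 2.3 m * 2.3 m = 5.29 m^2
TPH = 10000 / 5.29 = 1890 trees/ha

1890


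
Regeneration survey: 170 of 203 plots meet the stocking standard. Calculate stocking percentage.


Formula: Stocking % = stocked plots / total plots * 100
Stocking = 170 / 203 * 100
Stocking = 0.8374 * 100 = 83.7%

83.7


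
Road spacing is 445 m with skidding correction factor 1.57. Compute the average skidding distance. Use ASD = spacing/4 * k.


Formula: ASD = (spacing / 4) * correction
Uncorrected distance = spacing / 4 = 445 / 4 = 111.25 m
ASD = 111.25 * 1.57 = 175 m

175


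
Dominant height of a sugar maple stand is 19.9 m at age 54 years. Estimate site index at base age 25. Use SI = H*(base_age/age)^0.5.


Formula: SI = H_dom * (base_age / age)^0.5
Age ratio = 25 / 54 = 0.46296
sqrt(age_ratio) = 0.68041
SI = 19.9 * 0.68041 = 13.5 m

13.5


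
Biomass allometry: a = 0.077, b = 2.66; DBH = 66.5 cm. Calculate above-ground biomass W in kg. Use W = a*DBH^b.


Formula: W = a * DBH^b  (allometric power law)
DBH^b = 66.5^2.66 = 70583.8879
W = 0.077 * 70583.8879 = 5435.0 kg

5435.0


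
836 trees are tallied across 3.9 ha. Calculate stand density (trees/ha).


Formula: Stand Density = N_trees / Area_ha
Density = 836 trees / 3.9 ha
Density = 214 trees/ha

214


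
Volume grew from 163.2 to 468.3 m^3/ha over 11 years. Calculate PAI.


Formula: PAI = (V_T2 - V_T1) / (T2 - T1)
Volume increment = 468.3 - 163.2 = 305.1 m^3/ha
PAI = 305.1 / 11 = 27.74 m^3/ha/year

27.74


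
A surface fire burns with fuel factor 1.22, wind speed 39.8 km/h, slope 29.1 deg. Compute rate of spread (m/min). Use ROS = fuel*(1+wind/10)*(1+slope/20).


Formula: ROS = fuel * (1 + wind/10) * (1 + slope/20)
Wind factor = 1 + 39.8/10 = 4.98
Slope factor = 1 + 29.1/20 = 2.455
ROS = 1.22 * 4.98 * 2.455 = 14.92 m/min

14.92


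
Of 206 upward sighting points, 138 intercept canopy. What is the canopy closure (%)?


Formula: Canopy closure = covered points / total points * 100
Closure = 138 / 206 * 100
Closure = 0.6699 * 100 = 67.0%

67.0


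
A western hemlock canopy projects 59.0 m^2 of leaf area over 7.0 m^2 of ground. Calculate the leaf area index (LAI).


Formula: LAI = total leaf area / ground area  (dimensionless)
LAI = 59.0 m^2 / 7.0 m^2
LAI = 8.43

8.43


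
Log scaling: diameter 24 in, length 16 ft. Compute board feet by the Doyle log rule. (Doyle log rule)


Doyle: BF = (D - 4)^2 * L / 16
Adjusted diameter = 24 - 4 = 20 in
(D-4)^2 = 20^2 = 400
BF = 400 * 16 / 16 = 400 BF

400


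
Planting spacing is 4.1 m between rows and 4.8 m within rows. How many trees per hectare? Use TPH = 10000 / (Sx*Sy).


Formula: TPH = 10000 m^2/ha / (spacing_x * spacing_y)
Area per tree = 4.1 m * 4.8 m = 19.68 m^2
TPH = 10000 / 19.68 = 508 trees/ha

508


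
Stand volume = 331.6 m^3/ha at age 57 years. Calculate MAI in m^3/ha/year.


Formula: MAI = Total Volume / Stand Age
MAI = 331.6 m^3/ha / 57 years
MAI = 5.82 m^3/ha/year

5.82


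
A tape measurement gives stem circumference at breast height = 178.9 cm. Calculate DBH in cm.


Formula: DBH = C / pi
DBH = 178.9 / pi
pi = 3.14159...
DBH = 56.9 cm

56.9


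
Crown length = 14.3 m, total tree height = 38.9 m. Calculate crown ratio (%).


Formula: Crown Ratio = (Crown Length / Total Height) * 100
CR = (14.3 m / 38.9 m) * 100
CR = 0.3676 * 100 = 36.8%

36.8


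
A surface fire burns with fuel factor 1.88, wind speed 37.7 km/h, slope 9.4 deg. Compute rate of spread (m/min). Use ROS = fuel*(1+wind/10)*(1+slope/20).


Formula: ROS = fuel * (1 + wind/10) * (1 + slope/20)
Wind factor = 1 + 37.7/10 = 4.77
Slope factor = 1 + 9.4/20 = 1.47
ROS = 1.88 * 4.77 * 1.47 = 13.18 m/min

13.18


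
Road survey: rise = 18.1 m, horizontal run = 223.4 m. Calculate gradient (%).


Formula: Gradient = rise / run * 100
Gradient = 18.1 / 223.4 * 100 = 8.1%

8.1


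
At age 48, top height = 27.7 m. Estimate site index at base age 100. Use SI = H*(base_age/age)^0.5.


Formula: SI = H_dom * (base_age / age)^0.5
Age ratio = 100 / 48 = 2.08333
sqrt(age_ratio) = 1.44338
SI = 27.7 * 1.44338 = 40.0 m

40.0


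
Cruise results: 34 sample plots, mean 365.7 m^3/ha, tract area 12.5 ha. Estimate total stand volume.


Formula: Total Volume = Mean Volume per ha * Total Area
Total Volume = 365.7 m^3/ha * 12.5 ha
Total Volume = 4571 m^3

4571


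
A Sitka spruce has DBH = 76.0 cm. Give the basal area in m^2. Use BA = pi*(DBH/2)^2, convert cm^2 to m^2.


Formula: BA = pi * (DBH/2)^2 / 10000  (cm^2 to m^2)
Radius = DBH/2 = 76.0/2 = 38.0 cm
BA = pi * 38.0^2 / 10000
   = 4536.4598 cm^2 / 10000
   = 0.4536 m^2

0.4536


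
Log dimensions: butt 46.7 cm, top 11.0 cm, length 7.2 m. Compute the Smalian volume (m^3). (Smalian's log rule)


Smalian: V = (A1 + A2)/2 * L,  A = pi*(D/200)^2
A1 = pi*(46.7/200)^2 = 0.171287 m^2
A2 = pi*(11.0/200)^2 = 0.009503 m^2
V = (0.171287+0.009503)/2*7.2 = 0.6508 m^3

0.6508


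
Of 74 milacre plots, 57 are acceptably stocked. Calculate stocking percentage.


Formula: Stocking % = stocked plots / total plots * 100
Stocking = 57 / 74 * 100
Stocking = 0.7703 * 100 = 77.0%

77.0


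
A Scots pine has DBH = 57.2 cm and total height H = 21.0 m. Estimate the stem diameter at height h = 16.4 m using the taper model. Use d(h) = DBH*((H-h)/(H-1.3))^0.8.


Taper: d(h) = DBH * ((H - h) / (H - 1.3))^0.8
Numerator = H - h = 21.0 - 16.4 = 4.6 m
Denominator = H - 1.3 = 21.0 - 1.3 = 19.7 m
Ratio = 4.6 / 19.7 = 0.2335
d = 57.2 * 0.2335^0.8 = 17.9 cm

17.9


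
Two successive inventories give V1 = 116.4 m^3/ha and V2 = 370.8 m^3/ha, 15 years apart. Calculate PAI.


Formula: PAI = (V_T2 - V_T1) / (T2 - T1)
Volume increment = 370.8 - 116.4 = 254.4 m^3/ha
PAI = 254.4 / 15 = 16.96 m^3/ha/year

16.96


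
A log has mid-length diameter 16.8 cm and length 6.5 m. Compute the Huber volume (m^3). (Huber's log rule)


Huber: V = Am * L,  Am = pi*(Dm/200)^2
Am = pi*(16.8/200)^2 = 0.022167 m^2
V = 0.022167*6.5 = 0.1441 m^3

0.1441


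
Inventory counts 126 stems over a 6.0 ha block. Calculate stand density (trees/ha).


Formula: Stand Density = N_trees / Area_ha
Density = 126 trees / 6.0 ha
Density = 21 trees/ha

21


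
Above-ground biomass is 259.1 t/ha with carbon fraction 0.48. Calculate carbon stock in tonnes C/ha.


Formula: Carbon Stock = Biomass * Carbon Fraction
C = 259.1 t/ha * 0.48
C = 124.4 t C/ha

124.4


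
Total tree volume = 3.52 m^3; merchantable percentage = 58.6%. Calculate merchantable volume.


Formula: MV = V_total * (merchantable_pct / 100)
Merchantable fraction = 58.6% / 100 = 0.586
MV = 3.52 m^3 * 0.586 = 2.063 m^3

2.063


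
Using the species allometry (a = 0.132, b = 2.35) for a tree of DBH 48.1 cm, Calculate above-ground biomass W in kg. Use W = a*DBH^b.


Formula: W = a * DBH^b  (allometric power law)
DBH^b = 48.1^2.35 = 8975.1338
W = 0.132 * 8975.1338 = 1184.7 kg

1184.7


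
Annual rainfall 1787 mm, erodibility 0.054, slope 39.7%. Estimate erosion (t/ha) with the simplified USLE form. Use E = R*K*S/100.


Formula: E = R * K * S / 100  (simplified USLE)
R * K = 1787 * 0.054 = 96.498
E = 96.498 * 39.7 / 100 = 38.31 t/ha

38.31


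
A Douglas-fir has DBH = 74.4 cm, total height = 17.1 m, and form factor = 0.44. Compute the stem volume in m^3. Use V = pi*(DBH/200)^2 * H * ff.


Formula: V = pi * (DBH/200)^2 * H * ff
Radius = DBH/200 = 74.4/200 = 0.372 m
Radius^2 = 0.372^2 = 0.138384 m^2
V = pi * 0.138384 * 17.1 * 0.44
V = 3.271 m^3

3.271


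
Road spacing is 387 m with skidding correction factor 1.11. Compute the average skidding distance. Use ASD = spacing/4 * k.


Formula: ASD = (spacing / 4) * correction
Uncorrected distance = spacing / 4 = 387 / 4 = 96.75 m
ASD = 96.75 * 1.11 = 107 m

107


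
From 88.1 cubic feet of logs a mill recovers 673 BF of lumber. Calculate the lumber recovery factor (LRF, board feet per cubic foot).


Formula: LRF = Lumber Output (BF) / Log Input (ft^3)
LRF = 673 BF / 88.1 ft^3
LRF = 7.64 BF/ft^3

7.64


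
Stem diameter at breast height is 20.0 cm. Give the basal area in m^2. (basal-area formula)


Formula: BA = pi * (DBH/2)^2 / 10000  (cm^2 to m^2)
Radius = DBH/2 = 20.0/2 = 10.0 cm
BA = pi * 10.0^2 / 10000
   = 314.1593 cm^2 / 10000
   = 0.0314 m^2

0.0314


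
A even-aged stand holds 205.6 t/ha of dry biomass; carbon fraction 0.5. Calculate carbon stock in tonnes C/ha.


Formula: Carbon Stock = Biomass * Carbon Fraction
C = 205.6 t/ha * 0.5
C = 102.8 t C/ha

102.8


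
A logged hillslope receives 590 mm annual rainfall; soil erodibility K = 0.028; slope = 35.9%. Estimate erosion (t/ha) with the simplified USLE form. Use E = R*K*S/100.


Formula: E = R * K * S / 100  (simplified USLE)
R * K = 590 * 0.028 = 16.52
E = 16.52 * 35.9 / 100 = 5.93 t/ha

5.93


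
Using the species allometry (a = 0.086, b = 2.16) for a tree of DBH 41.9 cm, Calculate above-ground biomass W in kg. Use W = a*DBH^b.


Formula: W = a * DBH^b  (allometric power law)
DBH^b = 41.9^2.16 = 3191.4077
W = 0.086 * 3191.4077 = 274.5 kg

274.5


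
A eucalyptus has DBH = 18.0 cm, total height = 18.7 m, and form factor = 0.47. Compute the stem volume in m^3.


Formula: V = pi * (DBH/200)^2 * H * ff
Radius = DBH/200 = 18.0/200 = 0.09 m
Radius^2 = 0.09^2 = 0.0081 m^2
V = pi * 0.0081 * 18.7 * 0.47
V = 0.224 m^3

0.224


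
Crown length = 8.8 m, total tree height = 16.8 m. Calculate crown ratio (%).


Formula: Crown Ratio = (Crown Length / Total Height) * 100
CR = (8.8 m / 16.8 m) * 100
CR = 0.5238 * 100 = 52.4%

52.4


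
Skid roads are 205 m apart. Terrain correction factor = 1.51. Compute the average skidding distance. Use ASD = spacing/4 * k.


Formula: ASD = (spacing / 4) * correction
Uncorrected distance = spacing / 4 = 205 / 4 = 51.25 m
ASD = 51.25 * 1.51 = 77 m

77


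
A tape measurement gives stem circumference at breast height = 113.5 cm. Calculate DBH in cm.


Formula: DBH = C / pi
DBH = 113.5 / pi
pi = 3.14159...
DBH = 36.1 cm

36.1


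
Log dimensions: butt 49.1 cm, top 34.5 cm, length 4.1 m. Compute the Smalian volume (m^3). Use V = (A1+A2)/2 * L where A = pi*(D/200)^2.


Smalian: V = (A1 + A2)/2 * L,  A = pi*(D/200)^2
A1 = pi*(49.1/200)^2 = 0.189345 m^2
A2 = pi*(34.5/200)^2 = 0.093482 m^2
V = (0.189345+0.093482)/2*4.1 = 0.5798 m^3

0.5798


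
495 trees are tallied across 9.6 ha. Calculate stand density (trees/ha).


Formula: Stand Density = N_trees / Area_ha
Density = 495 trees / 9.6 ha
Density = 52 trees/ha

52


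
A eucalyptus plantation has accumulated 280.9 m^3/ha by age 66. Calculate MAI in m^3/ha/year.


Formula: MAI = Total Volume / Stand Age
MAI = 280.9 m^3/ha / 66 years
MAI = 4.26 m^3/ha/year

4.26


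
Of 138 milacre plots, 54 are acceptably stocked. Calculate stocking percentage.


Formula: Stocking % = stocked plots / total plots * 100
Stocking = 54 / 138 * 100
Stocking = 0.3913 * 100 = 39.1%

39.1


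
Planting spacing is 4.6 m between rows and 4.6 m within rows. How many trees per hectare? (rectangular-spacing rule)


Formula: TPH = 10000 m^2/ha / (spacing_x * spacing_y)
Area per tree = 4.6 m * 4.6 m = 21.16 m^2
TPH = 10000 / 21.16 = 473 trees/ha

473


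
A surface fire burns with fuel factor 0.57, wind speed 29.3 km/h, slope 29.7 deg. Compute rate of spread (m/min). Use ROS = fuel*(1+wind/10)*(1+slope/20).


Formula: ROS = fuel * (1 + wind/10) * (1 + slope/20)
Wind factor = 1 + 29.3/10 = 3.93
Slope factor = 1 + 29.7/20 = 2.485
ROS = 0.57 * 3.93 * 2.485 = 5.57 m/min

5.57


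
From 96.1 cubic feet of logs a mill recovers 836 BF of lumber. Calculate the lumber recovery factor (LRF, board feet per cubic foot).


Formula: LRF = Lumber Output (BF) / Log Input (ft^3)
LRF = 836 BF / 96.1 ft^3
LRF = 8.7 BF/ft^3

8.7


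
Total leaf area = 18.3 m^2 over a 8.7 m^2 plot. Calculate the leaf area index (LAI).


Formula: LAI = total leaf area / ground area  (dimensionless)
LAI = 18.3 m^2 / 8.7 m^2
LAI = 2.1

2.1


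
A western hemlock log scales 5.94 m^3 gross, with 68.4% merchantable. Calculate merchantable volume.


Formula: MV = V_total * (merchantable_pct / 100)
Merchantable fraction = 68.4% / 100 = 0.684
MV = 5.94 m^3 * 0.684 = 4.063 m^3

4.063


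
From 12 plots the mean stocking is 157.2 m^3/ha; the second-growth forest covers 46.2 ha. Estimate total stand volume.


Formula: Total Volume = Mean Volume per ha * Total Area
Total Volume = 157.2 m^3/ha * 46.2 ha
Total Volume = 7263 m^3

7263


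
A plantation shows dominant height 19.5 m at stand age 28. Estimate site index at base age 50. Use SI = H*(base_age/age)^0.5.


Formula: SI = H_dom * (base_age / age)^0.5
Age ratio = 50 / 28 = 1.78571
sqrt(age_ratio) = 1.33631
SI = 19.5 * 1.33631 = 26.1 m

26.1


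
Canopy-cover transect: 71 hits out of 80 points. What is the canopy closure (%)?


Formula: Canopy closure = covered points / total points * 100
Closure = 71 / 80 * 100
Closure = 0.8875 * 100 = 88.8%

88.8


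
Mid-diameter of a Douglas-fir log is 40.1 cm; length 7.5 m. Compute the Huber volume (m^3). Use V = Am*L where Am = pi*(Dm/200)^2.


Huber: V = Am * L,  Am = pi*(Dm/200)^2
Am = pi*(40.1/200)^2 = 0.126293 m^2
V = 0.126293*7.5 = 0.9472 m^3

0.9472
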